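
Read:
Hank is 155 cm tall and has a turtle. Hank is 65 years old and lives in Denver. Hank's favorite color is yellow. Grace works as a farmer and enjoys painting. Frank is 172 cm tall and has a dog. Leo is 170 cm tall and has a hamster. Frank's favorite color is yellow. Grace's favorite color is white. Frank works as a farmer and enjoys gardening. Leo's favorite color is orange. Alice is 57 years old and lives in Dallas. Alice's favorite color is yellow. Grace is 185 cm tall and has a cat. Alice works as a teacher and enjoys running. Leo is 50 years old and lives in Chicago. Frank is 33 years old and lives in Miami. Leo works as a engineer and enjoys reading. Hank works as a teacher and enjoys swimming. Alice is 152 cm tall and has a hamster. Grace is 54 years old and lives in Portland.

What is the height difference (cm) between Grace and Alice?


|185 - 152| = 33

33


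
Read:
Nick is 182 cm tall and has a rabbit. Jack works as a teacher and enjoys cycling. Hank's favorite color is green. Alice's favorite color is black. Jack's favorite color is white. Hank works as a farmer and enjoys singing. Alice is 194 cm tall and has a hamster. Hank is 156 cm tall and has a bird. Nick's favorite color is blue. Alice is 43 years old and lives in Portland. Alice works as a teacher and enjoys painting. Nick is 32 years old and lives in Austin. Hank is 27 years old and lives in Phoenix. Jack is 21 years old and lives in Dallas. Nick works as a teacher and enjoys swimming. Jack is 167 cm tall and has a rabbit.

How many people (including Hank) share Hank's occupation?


Hank is a farmer. Count = 1

1


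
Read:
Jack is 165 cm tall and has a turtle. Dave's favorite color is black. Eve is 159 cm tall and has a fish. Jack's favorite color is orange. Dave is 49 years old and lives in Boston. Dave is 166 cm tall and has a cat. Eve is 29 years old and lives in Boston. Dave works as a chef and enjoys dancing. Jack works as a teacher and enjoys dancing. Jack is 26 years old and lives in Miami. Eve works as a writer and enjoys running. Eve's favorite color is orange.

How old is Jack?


Jack is 26 years old

26


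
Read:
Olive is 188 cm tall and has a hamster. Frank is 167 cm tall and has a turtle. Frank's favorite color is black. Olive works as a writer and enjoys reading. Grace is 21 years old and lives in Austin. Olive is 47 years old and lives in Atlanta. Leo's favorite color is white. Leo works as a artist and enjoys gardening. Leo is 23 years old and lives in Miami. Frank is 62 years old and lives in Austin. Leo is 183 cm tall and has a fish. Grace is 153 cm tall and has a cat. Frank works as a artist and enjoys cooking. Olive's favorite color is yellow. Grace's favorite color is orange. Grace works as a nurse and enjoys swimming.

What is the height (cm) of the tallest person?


Tallest: Olive at 188 cm

188


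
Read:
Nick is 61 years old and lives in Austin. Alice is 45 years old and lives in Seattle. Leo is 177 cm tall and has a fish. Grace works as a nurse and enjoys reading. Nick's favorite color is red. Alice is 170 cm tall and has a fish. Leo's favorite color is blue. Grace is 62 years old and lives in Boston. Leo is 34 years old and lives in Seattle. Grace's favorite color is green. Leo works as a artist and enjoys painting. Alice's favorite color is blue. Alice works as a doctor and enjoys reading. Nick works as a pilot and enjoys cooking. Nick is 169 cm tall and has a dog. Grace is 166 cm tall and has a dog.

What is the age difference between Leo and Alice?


|34 - 45| = 11

11


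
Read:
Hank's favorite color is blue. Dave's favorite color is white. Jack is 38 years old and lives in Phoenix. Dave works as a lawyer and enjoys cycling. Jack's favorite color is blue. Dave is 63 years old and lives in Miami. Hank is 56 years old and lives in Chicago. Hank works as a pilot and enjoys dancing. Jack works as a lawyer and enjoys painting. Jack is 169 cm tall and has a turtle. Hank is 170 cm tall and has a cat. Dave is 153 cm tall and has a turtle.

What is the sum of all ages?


38+63+56 = 157

157


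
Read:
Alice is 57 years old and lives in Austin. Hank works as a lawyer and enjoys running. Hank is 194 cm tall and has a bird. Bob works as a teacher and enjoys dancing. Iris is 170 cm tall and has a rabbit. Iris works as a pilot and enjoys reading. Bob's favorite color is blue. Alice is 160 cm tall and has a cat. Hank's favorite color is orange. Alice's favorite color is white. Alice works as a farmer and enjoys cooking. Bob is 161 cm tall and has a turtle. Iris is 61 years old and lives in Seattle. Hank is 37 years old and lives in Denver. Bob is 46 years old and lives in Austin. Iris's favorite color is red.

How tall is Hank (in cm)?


Hank is 194 cm tall

194


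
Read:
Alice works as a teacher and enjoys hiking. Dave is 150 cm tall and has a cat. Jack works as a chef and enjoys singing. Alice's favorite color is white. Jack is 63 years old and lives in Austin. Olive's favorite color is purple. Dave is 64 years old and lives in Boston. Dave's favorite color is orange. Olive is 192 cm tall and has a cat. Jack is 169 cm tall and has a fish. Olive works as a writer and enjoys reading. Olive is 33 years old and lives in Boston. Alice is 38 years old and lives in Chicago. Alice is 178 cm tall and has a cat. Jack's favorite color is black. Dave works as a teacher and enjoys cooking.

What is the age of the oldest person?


Oldest: Dave at 64

64


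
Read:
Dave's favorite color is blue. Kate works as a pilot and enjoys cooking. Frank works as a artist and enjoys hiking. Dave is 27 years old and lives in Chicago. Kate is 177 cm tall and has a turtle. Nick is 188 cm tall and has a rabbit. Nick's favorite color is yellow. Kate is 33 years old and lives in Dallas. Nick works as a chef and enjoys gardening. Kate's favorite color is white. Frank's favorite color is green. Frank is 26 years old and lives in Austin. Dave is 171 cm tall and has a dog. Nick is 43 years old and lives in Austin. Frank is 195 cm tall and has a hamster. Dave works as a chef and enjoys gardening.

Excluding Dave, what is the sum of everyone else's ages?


Sum (excluding Dave): 102

102


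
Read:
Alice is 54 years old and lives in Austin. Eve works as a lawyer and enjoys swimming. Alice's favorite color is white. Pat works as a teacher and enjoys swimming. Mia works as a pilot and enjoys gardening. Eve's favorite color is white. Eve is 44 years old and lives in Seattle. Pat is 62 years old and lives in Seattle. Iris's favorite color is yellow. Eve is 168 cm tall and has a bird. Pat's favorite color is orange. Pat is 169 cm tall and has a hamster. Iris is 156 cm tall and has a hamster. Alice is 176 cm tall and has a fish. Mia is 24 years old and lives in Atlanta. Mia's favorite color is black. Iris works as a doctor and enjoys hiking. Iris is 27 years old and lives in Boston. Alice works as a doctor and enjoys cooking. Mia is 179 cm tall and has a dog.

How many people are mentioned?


People: Iris, Pat, Mia, Alice, Eve. Count = 5

5


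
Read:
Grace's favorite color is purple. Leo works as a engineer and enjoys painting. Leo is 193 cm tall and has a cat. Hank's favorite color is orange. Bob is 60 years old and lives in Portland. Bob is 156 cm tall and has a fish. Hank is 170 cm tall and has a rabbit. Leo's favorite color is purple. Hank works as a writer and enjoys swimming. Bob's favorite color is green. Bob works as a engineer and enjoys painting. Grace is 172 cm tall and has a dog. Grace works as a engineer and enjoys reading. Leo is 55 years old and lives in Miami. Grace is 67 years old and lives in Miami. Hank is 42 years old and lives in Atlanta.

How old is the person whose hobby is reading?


Person with hobby=reading is Grace, age 67

67


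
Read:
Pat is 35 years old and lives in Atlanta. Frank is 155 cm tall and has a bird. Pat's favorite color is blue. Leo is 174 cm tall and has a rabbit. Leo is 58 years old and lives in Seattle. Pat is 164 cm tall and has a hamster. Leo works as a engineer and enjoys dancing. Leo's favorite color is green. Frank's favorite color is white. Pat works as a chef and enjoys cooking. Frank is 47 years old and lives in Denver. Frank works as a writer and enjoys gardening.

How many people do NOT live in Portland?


Not in Portland: 3

3


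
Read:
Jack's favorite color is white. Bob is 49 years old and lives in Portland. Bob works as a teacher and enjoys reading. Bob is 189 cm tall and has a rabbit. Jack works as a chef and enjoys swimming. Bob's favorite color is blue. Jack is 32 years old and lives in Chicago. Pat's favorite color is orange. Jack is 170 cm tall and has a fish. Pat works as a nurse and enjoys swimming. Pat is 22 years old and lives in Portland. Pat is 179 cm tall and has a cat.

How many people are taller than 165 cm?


Taller than 165: 3

3


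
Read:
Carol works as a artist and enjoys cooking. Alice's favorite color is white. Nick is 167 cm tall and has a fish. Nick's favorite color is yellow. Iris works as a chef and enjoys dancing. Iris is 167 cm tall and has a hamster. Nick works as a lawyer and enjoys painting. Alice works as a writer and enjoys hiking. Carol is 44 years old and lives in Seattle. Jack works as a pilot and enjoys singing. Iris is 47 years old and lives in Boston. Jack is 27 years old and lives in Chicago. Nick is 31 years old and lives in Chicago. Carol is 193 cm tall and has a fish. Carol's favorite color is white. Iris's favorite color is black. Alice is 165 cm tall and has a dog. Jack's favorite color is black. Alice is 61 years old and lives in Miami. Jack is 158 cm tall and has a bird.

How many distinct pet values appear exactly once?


Unique pet values: 3

3


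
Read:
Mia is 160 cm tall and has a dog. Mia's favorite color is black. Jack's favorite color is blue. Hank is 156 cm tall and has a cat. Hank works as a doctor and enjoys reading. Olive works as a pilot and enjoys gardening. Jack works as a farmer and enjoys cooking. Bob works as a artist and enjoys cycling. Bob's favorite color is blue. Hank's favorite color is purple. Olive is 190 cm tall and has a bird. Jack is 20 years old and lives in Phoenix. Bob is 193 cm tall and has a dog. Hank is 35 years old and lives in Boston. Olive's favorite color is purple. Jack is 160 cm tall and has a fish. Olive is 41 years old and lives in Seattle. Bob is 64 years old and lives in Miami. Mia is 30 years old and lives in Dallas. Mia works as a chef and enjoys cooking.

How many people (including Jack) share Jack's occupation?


Jack is a farmer. Count = 1

1


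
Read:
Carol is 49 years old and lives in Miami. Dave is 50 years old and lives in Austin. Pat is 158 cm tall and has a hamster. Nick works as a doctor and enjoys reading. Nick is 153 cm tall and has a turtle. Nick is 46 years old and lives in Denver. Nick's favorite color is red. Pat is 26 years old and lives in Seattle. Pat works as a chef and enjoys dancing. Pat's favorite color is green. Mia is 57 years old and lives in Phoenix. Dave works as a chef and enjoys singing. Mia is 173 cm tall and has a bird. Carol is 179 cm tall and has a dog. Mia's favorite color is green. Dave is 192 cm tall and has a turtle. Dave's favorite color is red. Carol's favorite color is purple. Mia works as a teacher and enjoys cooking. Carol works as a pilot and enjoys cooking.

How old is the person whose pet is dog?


Person with pet=dog is Carol, age 49

49


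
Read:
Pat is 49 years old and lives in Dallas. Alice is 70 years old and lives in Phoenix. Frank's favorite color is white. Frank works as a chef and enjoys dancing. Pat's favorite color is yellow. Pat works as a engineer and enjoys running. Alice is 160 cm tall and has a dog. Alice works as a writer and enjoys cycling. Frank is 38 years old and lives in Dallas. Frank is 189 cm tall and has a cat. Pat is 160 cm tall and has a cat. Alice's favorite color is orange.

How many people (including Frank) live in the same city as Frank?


Frank lives in Dallas. Count = 2

2


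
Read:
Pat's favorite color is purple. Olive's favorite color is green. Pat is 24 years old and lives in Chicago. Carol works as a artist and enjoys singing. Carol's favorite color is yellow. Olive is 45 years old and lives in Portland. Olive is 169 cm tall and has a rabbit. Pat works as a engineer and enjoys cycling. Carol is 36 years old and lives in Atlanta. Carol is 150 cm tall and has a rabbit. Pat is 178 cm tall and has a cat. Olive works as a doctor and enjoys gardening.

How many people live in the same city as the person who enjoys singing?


Person with hobby singing is Carol, city Atlanta. Count = 1

1


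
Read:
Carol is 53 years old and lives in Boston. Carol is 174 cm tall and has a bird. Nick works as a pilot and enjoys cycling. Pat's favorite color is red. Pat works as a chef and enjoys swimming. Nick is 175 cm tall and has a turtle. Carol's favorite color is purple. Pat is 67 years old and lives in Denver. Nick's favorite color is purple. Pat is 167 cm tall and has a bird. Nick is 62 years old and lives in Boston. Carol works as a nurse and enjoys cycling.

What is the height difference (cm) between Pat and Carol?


|167 - 174| = 7

7


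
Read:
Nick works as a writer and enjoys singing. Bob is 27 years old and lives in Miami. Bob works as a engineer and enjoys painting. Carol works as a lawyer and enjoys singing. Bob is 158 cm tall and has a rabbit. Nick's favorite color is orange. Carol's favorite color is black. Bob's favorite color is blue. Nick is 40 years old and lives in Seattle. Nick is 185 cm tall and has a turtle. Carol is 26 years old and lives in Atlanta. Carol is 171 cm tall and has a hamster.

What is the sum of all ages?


26+40+27 = 93

93


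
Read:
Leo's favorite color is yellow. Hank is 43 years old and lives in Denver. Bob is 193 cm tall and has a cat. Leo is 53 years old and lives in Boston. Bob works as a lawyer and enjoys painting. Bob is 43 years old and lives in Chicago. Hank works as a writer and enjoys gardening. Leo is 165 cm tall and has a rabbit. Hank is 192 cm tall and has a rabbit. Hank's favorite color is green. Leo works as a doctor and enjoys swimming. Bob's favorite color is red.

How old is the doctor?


The doctor is Leo, age 53

53


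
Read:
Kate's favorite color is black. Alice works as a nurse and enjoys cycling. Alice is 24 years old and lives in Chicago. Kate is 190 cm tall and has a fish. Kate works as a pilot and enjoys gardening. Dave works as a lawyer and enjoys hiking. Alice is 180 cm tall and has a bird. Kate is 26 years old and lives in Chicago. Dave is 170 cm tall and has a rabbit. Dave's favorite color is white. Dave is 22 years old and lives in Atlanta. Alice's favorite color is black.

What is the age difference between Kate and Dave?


|26 - 22| = 4

4


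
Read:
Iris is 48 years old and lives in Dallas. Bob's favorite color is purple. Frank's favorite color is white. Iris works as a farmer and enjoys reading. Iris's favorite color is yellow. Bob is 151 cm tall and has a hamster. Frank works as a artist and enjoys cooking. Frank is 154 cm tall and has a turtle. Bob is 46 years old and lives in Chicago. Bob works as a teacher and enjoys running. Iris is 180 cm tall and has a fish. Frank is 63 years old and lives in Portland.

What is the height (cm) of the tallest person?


Tallest: Iris at 180 cm

180


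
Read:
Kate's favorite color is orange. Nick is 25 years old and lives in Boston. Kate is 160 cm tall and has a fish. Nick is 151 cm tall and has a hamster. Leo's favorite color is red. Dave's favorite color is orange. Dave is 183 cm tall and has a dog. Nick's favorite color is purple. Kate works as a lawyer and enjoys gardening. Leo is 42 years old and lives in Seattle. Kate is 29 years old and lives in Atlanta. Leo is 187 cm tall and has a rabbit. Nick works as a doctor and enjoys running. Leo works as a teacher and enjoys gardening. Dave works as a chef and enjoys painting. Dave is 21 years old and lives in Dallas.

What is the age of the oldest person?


Oldest: Leo at 42

42


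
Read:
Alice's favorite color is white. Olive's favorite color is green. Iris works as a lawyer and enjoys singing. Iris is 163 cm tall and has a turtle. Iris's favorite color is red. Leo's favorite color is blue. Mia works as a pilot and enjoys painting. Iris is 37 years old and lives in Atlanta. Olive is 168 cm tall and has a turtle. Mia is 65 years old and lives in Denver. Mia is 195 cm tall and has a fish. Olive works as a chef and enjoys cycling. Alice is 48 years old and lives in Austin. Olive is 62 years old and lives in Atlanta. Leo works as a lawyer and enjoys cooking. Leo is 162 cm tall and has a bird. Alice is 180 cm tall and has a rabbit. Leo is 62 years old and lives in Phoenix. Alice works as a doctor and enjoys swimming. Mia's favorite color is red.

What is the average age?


Sum=274, n=5, avg=54.8

54.8


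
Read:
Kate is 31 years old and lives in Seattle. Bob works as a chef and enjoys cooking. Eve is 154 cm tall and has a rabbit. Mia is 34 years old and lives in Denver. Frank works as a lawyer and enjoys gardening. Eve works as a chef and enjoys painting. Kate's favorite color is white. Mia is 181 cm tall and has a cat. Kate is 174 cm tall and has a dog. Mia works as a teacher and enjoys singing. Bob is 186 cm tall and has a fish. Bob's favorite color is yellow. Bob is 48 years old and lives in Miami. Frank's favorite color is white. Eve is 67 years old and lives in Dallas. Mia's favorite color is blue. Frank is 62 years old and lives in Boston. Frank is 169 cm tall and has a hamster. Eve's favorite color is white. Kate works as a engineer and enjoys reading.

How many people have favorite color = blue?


Count: 1

1


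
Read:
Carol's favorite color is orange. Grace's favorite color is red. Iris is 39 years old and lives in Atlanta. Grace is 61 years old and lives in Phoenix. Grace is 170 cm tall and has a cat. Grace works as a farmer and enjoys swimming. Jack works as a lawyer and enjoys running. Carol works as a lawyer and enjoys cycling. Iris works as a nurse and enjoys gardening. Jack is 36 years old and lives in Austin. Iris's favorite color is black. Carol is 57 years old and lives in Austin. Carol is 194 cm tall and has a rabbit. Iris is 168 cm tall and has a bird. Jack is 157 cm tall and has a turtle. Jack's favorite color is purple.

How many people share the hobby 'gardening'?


Count: 1

1


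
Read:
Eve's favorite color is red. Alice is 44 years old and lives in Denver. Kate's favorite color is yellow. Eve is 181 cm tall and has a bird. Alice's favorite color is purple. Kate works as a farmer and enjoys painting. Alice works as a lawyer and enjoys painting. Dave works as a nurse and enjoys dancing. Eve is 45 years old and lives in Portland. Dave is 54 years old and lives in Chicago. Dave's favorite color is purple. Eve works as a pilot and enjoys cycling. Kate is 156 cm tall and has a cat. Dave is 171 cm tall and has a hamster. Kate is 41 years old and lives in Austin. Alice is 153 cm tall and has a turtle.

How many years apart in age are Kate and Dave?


41 vs 54, diff = 13

13


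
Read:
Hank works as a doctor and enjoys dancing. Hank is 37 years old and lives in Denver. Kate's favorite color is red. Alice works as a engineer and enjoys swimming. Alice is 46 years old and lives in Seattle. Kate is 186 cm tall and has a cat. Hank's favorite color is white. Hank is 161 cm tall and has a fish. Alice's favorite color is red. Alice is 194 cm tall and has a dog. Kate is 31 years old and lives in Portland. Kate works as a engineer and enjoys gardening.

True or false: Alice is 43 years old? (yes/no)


Alice is actually 46. no

no


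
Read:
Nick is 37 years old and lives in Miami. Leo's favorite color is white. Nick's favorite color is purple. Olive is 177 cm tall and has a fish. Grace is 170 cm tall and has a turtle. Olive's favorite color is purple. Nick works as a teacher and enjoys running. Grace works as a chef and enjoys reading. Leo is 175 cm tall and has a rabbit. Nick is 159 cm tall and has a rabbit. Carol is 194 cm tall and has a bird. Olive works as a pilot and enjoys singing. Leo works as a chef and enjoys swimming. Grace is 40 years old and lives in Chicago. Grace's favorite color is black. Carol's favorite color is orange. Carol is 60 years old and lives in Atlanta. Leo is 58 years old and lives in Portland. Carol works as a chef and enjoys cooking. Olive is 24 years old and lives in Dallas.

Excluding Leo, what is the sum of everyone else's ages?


Sum (excluding Leo): 161

161


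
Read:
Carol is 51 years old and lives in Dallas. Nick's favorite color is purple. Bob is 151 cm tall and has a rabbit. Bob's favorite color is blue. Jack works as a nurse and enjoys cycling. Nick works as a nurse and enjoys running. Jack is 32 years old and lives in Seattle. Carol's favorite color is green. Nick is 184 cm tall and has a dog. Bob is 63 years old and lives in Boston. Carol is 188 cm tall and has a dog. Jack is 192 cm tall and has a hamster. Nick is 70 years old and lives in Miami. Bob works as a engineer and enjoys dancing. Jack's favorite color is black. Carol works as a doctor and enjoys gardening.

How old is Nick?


Nick is 70 years old

70


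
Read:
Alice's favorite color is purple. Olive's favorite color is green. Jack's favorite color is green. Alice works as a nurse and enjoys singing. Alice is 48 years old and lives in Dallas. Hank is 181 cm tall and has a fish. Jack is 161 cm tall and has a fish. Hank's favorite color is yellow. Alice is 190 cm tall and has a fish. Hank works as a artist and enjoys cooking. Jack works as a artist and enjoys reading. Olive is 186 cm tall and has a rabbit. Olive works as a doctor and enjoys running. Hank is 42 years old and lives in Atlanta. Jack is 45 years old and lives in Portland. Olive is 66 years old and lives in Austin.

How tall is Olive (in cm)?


Olive is 186 cm tall

186


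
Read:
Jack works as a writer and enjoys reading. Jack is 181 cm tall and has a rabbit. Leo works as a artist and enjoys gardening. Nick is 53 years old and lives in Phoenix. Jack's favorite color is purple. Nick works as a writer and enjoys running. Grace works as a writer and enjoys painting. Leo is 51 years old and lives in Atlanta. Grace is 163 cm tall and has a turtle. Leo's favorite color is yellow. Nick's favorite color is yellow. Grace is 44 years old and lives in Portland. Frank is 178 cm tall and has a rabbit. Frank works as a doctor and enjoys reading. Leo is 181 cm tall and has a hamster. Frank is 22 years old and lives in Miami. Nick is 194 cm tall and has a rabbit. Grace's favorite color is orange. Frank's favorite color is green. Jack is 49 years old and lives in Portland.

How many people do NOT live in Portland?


Not in Portland: 3

3


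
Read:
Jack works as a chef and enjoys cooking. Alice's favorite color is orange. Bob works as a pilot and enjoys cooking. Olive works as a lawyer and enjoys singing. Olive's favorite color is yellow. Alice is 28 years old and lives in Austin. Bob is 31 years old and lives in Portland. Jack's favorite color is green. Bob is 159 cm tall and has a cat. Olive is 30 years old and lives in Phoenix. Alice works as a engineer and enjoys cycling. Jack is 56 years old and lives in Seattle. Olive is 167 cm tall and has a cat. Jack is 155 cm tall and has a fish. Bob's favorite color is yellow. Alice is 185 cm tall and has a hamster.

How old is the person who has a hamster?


Person with hamster is Alice, age 28

28


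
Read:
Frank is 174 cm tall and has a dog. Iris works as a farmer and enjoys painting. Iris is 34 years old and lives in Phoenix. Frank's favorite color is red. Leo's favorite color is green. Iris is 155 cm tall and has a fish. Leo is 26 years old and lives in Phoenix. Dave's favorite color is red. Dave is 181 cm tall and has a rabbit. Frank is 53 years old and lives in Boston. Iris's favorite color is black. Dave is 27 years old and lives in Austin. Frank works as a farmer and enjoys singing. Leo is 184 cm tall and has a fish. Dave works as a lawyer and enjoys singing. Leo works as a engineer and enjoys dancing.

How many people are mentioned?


People: Dave, Leo, Frank, Iris. Count = 4

4


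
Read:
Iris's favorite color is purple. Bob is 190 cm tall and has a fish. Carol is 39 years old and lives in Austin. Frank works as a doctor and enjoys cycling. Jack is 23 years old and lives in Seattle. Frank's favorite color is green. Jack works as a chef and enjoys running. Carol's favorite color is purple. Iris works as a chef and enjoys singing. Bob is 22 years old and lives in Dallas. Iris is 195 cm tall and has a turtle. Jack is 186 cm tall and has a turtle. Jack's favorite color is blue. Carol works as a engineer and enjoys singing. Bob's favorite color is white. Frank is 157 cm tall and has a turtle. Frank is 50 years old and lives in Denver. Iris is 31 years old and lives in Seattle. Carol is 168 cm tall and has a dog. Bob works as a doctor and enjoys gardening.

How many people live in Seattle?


Count in Seattle: 2

2


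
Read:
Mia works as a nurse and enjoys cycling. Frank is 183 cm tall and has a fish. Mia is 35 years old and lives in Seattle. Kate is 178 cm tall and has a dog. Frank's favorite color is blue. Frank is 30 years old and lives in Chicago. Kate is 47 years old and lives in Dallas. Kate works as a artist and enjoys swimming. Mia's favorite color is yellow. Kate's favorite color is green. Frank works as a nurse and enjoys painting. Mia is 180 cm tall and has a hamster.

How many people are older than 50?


Filter: 0

0


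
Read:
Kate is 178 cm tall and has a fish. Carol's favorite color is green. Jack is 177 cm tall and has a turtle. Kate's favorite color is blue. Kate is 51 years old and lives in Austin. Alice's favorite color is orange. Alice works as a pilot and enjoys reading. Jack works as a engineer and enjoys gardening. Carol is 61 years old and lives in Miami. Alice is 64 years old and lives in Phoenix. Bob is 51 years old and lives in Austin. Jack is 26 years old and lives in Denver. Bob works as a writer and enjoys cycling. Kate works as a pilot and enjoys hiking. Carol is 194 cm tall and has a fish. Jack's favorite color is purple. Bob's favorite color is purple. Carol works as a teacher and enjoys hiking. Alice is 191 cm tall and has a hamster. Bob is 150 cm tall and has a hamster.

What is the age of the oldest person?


Oldest: Alice at 64

64


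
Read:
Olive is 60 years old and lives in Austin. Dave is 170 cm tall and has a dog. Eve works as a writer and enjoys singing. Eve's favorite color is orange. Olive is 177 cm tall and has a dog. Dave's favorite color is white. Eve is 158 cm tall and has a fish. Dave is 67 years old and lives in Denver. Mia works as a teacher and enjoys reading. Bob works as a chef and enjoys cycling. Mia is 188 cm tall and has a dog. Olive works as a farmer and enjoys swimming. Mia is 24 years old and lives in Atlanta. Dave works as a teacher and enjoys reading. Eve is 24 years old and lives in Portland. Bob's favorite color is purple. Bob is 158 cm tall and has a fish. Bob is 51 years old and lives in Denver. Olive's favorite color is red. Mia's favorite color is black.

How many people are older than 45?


Filter: 3

3


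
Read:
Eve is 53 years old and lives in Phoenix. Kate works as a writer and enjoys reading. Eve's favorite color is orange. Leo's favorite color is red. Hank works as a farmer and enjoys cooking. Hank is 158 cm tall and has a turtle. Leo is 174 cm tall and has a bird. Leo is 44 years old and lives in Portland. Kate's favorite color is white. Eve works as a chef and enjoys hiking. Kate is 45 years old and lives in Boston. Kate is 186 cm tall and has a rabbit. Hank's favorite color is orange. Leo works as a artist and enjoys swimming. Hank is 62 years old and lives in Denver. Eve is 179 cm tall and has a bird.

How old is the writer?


The writer is Kate, age 45

45


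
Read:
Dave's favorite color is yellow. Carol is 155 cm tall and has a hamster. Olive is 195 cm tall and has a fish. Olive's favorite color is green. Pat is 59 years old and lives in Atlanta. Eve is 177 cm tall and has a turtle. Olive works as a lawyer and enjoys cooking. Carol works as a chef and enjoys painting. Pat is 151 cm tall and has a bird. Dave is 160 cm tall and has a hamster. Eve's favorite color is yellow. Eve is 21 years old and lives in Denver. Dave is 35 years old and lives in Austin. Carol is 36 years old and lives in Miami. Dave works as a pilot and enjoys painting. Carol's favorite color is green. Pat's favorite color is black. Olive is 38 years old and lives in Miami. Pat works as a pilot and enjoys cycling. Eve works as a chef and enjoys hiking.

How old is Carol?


Carol is 36 years old

36


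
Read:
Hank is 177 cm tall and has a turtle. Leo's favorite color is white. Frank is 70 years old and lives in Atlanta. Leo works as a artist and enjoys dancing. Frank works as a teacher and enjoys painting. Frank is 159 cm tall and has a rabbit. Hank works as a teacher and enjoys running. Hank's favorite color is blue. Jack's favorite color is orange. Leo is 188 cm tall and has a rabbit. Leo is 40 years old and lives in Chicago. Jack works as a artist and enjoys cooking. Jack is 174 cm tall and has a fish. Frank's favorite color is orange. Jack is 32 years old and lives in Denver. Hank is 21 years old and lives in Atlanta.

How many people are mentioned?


People: Jack, Hank, Frank, Leo. Count = 4

4


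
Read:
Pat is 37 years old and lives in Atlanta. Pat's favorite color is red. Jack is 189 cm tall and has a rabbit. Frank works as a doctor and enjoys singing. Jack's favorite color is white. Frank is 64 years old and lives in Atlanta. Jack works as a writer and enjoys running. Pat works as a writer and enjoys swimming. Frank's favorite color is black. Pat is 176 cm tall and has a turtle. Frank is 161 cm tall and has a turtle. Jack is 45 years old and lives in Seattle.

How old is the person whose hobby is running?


Person with hobby=running is Jack, age 45

45


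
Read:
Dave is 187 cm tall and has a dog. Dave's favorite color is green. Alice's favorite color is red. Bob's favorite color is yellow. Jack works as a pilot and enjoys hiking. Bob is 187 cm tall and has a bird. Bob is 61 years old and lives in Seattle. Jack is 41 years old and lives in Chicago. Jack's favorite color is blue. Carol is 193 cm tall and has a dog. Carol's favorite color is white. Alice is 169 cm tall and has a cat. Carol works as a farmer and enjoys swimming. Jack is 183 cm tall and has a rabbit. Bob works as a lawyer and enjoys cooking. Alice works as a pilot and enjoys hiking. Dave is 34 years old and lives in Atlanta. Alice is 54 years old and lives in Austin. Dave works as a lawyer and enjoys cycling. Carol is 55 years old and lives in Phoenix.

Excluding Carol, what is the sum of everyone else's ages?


Sum (excluding Carol): 190

190


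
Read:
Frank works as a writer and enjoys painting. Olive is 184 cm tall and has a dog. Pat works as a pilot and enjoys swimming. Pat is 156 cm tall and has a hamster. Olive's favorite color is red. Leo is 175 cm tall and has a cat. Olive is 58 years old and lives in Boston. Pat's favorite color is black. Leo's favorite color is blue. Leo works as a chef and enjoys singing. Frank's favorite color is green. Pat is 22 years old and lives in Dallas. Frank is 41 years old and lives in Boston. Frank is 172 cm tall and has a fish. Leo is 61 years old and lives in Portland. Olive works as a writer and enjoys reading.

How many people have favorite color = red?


Count: 1

1


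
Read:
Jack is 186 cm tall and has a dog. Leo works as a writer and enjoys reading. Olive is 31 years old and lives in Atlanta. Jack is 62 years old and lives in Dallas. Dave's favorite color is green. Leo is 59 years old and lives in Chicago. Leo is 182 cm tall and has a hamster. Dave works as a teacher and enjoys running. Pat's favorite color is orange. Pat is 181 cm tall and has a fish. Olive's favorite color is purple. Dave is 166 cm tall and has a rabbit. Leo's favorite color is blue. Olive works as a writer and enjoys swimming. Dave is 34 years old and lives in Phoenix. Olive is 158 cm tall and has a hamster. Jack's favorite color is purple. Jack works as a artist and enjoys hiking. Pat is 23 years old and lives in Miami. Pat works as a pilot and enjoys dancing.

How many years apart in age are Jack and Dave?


62 vs 34, diff = 28

28


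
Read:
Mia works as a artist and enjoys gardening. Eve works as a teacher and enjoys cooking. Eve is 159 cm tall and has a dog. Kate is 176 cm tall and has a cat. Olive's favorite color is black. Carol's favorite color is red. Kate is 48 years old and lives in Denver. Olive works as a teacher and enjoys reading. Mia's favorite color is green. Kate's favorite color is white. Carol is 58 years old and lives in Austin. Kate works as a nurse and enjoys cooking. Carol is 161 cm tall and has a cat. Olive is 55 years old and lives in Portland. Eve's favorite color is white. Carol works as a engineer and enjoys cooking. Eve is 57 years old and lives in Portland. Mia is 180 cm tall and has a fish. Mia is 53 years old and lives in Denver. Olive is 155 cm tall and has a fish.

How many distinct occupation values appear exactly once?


Unique occupation values: 3

3


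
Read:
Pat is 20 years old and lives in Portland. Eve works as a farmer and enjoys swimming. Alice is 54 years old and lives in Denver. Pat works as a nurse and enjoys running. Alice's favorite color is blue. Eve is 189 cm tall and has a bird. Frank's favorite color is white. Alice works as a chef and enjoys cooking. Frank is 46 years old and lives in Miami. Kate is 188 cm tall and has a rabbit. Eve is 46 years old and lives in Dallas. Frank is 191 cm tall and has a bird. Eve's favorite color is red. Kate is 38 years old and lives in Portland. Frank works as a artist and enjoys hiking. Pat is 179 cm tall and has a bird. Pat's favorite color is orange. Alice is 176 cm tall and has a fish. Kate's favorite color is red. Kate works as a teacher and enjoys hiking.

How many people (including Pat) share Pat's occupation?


Pat is a nurse. Count = 1

1


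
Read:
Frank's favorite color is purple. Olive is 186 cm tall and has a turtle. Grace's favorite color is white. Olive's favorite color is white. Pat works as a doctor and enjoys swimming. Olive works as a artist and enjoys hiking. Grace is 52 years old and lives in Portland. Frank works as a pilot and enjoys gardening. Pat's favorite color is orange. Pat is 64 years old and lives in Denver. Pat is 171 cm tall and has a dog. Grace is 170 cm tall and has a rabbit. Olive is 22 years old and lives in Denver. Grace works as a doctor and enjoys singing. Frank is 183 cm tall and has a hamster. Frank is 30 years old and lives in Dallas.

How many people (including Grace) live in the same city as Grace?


Grace lives in Portland. Count = 1

1


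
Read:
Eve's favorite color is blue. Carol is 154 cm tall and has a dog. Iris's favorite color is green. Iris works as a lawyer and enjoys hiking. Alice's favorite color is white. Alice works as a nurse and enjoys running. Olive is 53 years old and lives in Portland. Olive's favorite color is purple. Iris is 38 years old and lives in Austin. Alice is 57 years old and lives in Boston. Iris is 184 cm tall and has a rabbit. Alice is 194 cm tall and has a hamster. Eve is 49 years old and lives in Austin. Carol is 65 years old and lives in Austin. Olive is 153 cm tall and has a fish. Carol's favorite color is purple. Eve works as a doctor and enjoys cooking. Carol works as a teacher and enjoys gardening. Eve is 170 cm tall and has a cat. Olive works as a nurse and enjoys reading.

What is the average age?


Sum=262, n=5, avg=52.4

52.4


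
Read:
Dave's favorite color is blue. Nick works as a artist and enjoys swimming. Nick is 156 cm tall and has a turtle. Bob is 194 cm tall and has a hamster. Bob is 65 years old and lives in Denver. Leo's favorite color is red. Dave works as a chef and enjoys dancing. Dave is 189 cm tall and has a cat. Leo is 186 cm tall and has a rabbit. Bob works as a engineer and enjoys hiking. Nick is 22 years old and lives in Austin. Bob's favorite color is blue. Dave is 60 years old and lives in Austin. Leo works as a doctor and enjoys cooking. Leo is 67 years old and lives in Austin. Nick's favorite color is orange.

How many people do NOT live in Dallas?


Not in Dallas: 4

4


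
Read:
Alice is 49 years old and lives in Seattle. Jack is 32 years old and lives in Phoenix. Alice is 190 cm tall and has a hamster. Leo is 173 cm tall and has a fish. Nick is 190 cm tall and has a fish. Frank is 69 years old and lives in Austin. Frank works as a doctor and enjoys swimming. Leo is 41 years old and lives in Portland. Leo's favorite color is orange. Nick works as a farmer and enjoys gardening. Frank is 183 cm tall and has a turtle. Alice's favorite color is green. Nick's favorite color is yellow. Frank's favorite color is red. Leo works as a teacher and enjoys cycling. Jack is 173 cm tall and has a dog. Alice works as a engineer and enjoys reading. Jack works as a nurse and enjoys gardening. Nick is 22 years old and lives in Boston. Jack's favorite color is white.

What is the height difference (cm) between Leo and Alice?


|173 - 190| = 17

17


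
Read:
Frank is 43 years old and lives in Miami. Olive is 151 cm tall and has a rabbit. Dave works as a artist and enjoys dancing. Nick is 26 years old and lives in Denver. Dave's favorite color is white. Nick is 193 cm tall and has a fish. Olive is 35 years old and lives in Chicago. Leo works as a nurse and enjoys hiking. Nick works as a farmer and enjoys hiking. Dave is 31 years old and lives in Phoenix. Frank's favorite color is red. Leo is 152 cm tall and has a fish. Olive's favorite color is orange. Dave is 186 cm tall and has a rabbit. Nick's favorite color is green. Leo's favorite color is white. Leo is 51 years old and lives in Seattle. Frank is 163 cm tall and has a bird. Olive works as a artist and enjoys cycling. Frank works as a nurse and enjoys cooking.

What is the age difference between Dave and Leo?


|31 - 51| = 20

20


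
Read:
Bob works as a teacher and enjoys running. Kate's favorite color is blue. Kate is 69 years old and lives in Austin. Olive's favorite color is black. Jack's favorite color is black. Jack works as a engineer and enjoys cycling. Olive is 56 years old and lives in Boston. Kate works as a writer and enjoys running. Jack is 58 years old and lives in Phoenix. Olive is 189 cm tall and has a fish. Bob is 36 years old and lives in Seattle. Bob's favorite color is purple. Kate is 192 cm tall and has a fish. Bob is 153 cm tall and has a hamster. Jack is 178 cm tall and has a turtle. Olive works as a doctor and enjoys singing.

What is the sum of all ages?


56+69+58+36 = 219

219


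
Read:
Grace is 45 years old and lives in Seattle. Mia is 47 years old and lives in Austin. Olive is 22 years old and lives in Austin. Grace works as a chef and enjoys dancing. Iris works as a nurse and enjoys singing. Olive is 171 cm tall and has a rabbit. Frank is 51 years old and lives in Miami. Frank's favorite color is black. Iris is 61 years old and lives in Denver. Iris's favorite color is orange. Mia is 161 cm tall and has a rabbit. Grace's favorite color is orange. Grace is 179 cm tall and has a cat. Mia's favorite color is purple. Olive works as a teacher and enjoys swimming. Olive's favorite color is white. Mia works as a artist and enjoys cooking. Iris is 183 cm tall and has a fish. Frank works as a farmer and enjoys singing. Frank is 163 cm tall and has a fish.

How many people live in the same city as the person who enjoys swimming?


Person with hobby swimming is Olive, city Austin. Count = 2

2


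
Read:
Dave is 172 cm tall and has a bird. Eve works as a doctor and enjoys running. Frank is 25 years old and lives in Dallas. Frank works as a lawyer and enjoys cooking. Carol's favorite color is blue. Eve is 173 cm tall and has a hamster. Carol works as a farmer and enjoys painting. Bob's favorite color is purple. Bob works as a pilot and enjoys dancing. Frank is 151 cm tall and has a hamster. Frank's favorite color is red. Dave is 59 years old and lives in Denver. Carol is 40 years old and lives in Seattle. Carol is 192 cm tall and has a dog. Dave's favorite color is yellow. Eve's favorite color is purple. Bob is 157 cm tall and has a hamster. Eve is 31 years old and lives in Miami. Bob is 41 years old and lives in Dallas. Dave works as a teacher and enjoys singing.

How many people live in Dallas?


Count in Dallas: 2

2
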